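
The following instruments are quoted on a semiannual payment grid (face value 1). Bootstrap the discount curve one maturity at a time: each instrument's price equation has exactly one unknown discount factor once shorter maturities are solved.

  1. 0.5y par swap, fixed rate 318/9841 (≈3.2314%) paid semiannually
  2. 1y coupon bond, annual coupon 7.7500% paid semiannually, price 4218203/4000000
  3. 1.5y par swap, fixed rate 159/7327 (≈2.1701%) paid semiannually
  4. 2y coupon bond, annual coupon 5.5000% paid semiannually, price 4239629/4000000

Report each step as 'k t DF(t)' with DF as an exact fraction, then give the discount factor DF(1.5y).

step 1 [0.5y] swap r/2=159/9841: DF=(1 − 159/9841·(0))/(1+159/9841) = 9841/10000 ≈ 0.984100
step 2 [1y] bond c/2=31/800: DF=(4218203/4000000 − 31/800·(0.984100))/(1+31/800) = 1957/2000 ≈ 0.978500
step 3 [1.5y] swap r/2=159/14654: DF=(1 − 159/14654·(0.984100+0.978500))/(1+159/14654) = 4841/5000 ≈ 0.968200
step 4 [2y] bond c/2=11/400: DF=(4239629/4000000 − 11/400·(0.984100+0.978500+0.968200))/(1+11/400) = 9531/10000 ≈ 0.953100

1 1/2 9841/10000
2 1 1957/2000
3 3/2 4841/5000
4 2 9531/10000
DF(1.5y) = 4841/5000 ≈ 0.968200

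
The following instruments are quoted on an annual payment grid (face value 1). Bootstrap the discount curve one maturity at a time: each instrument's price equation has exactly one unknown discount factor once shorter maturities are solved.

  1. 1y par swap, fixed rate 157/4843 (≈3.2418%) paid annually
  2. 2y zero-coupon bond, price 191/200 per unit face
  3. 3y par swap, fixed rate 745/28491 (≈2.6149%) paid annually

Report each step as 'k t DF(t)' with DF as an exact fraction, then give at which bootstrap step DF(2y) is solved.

1 1 4843/5000
2 2 191/200
3 3 1851/2000
DF(2y) is solved at step 2

step 1 [1y] swap r/1=157/4843: DF=(1 − 157/4843·(0))/(1+157/4843) = 4843/5000 ≈ 0.968600
step 2 [2y] zero: DF = P = 191/200 ≈ 0.955000
step 3 [3y] swap r/1=745/28491: DF=(1 − 745/28491·(0.968600+0.955000))/(1+745/28491) = 1851/2000 ≈ 0.925500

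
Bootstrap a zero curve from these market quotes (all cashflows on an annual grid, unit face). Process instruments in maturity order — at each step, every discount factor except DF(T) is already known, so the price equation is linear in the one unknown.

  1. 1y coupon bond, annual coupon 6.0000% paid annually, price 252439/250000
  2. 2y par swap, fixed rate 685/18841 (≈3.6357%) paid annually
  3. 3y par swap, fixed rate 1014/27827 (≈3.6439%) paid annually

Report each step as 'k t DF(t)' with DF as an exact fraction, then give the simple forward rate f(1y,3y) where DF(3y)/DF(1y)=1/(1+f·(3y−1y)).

1 1 4763/5000
2 2 1863/2000
3 3 4493/5000
f(1y,3y) = ((4763/5000)/(4493/5000) − 1)/(2) = 135/4493 ≈ 3.0047%

step 1 [1y] bond c/1=3/50: DF=(252439/250000 − 3/50·(0))/(1+3/50) = 4763/5000 ≈ 0.952600
step 2 [2y] swap r/1=685/18841: DF=(1 − 685/18841·(0.952600))/(1+685/18841) = 1863/2000 ≈ 0.931500
step 3 [3y] swap r/1=1014/27827: DF=(1 − 1014/27827·(0.952600+0.931500))/(1+1014/27827) = 4493/5000 ≈ 0.898600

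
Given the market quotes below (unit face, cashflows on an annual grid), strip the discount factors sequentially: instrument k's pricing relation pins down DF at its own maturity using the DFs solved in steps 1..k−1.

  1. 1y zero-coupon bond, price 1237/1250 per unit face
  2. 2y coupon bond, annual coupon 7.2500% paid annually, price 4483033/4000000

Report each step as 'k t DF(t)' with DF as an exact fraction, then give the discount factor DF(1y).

step 1 [1y] zero: DF = P = 1237/1250 ≈ 0.989600
step 2 [2y] bond c/1=29/400: DF=(4483033/4000000 − 29/400·(0.989600))/(1+29/400) = 9781/10000 ≈ 0.978100

1 1 1237/1250
2 2 9781/10000
DF(1y) = 1237/1250 ≈ 0.989600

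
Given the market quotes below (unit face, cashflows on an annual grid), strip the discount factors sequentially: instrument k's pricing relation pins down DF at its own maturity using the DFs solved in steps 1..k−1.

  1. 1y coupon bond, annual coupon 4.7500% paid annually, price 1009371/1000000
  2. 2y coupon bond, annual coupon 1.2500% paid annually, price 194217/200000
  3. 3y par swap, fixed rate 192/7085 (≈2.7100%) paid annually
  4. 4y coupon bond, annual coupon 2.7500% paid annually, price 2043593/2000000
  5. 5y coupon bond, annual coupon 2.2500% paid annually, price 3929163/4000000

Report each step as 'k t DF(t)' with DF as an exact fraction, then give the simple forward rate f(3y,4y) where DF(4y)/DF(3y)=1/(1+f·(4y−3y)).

1 1 2409/2500
2 2 592/625
3 3 577/625
4 4 4593/5000
5 5 8781/10000
f(3y,4y) = ((577/625)/(4593/5000) − 1)/(1) = 23/4593 ≈ 0.5008%

step 1 [1y] bond c/1=19/400: DF=(1009371/1000000 − 19/400·(0))/(1+19/400) = 2409/2500 ≈ 0.963600
step 2 [2y] bond c/1=1/80: DF=(194217/200000 − 1/80·(0.963600))/(1+1/80) = 592/625 ≈ 0.947200
step 3 [3y] swap r/1=192/7085: DF=(1 − 192/7085·(0.963600+0.947200))/(1+192/7085) = 577/625 ≈ 0.923200
step 4 [4y] bond c/1=11/400: DF=(2043593/2000000 − 11/400·(0.963600+0.947200+0.923200))/(1+11/400) = 4593/5000 ≈ 0.918600
step 5 [5y] bond c/1=9/400: DF=(3929163/4000000 − 9/400·(0.963600+0.947200+0.923200+0.918600))/(1+9/400) = 8781/10000 ≈ 0.878100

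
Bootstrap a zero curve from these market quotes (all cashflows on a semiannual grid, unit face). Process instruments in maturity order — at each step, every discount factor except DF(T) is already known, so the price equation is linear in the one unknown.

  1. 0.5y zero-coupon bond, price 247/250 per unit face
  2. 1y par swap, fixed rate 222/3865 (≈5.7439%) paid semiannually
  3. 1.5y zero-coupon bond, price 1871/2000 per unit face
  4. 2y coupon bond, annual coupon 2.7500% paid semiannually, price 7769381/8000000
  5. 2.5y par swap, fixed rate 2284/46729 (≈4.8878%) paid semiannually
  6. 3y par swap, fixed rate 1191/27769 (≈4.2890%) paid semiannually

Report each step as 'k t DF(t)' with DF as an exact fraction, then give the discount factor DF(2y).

1 1/2 247/250
2 1 1889/2000
3 3/2 1871/2000
4 2 9191/10000
5 5/2 4429/5000
6 3 8809/10000
DF(2y) = 9191/10000 ≈ 0.919100

step 1 [0.5y] zero: DF = P = 247/250 ≈ 0.988000
step 2 [1y] swap r/2=111/3865: DF=(1 − 111/3865·(0.988000))/(1+111/3865) = 1889/2000 ≈ 0.944500
step 3 [1.5y] zero: DF = P = 1871/2000 ≈ 0.935500
step 4 [2y] bond c/2=11/800: DF=(7769381/8000000 − 11/800·(0.988000+0.944500+0.935500))/(1+11/800) = 9191/10000 ≈ 0.919100
step 5 [2.5y] swap r/2=1142/46729: DF=(1 − 1142/46729·(0.988000+0.944500+0.935500+0.919100))/(1+1142/46729) = 4429/5000 ≈ 0.885800
step 6 [3y] swap r/2=1191/55538: DF=(1 − 1191/55538·(0.988000+0.944500+0.935500+0.919100+0.885800))/(1+1191/55538) = 8809/10000 ≈ 0.880900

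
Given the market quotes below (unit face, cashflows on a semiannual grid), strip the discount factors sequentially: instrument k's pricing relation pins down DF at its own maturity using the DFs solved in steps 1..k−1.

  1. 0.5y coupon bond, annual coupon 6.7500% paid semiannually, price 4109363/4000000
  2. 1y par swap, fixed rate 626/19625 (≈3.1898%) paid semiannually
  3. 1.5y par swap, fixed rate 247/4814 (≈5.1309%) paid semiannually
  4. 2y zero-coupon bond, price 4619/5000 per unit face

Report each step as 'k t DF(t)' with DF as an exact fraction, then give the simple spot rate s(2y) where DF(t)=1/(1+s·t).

step 1 [0.5y] bond c/2=27/800: DF=(4109363/4000000 − 27/800·(0))/(1+27/800) = 4969/5000 ≈ 0.993800
step 2 [1y] swap r/2=313/19625: DF=(1 − 313/19625·(0.993800))/(1+313/19625) = 9687/10000 ≈ 0.968700
step 3 [1.5y] swap r/2=247/9628: DF=(1 − 247/9628·(0.993800+0.968700))/(1+247/9628) = 9259/10000 ≈ 0.925900
step 4 [2y] zero: DF = P = 4619/5000 ≈ 0.923800

1 1/2 4969/5000
2 1 9687/10000
3 3/2 9259/10000
4 2 4619/5000
s(2y) = (1/(4619/5000) − 1)/(2) = 381/9238 ≈ 4.1243%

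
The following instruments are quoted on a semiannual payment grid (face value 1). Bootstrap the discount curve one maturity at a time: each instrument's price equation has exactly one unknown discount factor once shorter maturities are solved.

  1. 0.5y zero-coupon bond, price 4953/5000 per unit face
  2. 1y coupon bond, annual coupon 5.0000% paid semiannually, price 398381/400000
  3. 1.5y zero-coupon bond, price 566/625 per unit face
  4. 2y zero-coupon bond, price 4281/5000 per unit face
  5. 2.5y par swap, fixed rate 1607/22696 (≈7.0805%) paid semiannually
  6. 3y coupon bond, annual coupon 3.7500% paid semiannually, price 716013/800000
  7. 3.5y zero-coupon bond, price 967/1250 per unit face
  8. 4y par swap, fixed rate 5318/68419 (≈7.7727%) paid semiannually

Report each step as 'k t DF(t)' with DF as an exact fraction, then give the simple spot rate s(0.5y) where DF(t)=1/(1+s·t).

step 1 [0.5y] zero: DF = P = 4953/5000 ≈ 0.990600
step 2 [1y] bond c/2=1/40: DF=(398381/400000 − 1/40·(0.990600))/(1+1/40) = 379/400 ≈ 0.947500
step 3 [1.5y] zero: DF = P = 566/625 ≈ 0.905600
step 4 [2y] zero: DF = P = 4281/5000 ≈ 0.856200
step 5 [2.5y] swap r/2=1607/45392: DF=(1 − 1607/45392·(0.990600+0.947500+0.905600+0.856200))/(1+1607/45392) = 8393/10000 ≈ 0.839300
step 6 [3y] bond c/2=3/160: DF=(716013/800000 − 3/160·(0.990600+0.947500+0.905600+0.856200+0.839300))/(1+3/160) = 159/200 ≈ 0.795000
step 7 [3.5y] zero: DF = P = 967/1250 ≈ 0.773600
step 8 [4y] swap r/2=2659/68419: DF=(1 − 2659/68419·(0.990600+0.947500+0.905600+0.856200+0.839300+0.795000+0.773600))/(1+2659/68419) = 7341/10000 ≈ 0.734100

1 1/2 4953/5000
2 1 379/400
3 3/2 566/625
4 2 4281/5000
5 5/2 8393/10000
6 3 159/200
7 7/2 967/1250
8 4 7341/10000
s(0.5y) = (1/(4953/5000) − 1)/(1/2) = 94/4953 ≈ 1.8978%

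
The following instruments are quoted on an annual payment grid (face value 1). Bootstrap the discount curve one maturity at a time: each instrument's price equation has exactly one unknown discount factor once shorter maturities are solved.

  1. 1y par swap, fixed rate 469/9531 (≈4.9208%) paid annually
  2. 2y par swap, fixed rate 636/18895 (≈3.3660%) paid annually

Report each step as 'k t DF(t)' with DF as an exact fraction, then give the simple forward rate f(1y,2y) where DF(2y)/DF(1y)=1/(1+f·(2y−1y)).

step 1 [1y] swap r/1=469/9531: DF=(1 − 469/9531·(0))/(1+469/9531) = 9531/10000 ≈ 0.953100
step 2 [2y] swap r/1=636/18895: DF=(1 − 636/18895·(0.953100))/(1+636/18895) = 2341/2500 ≈ 0.936400

1 1 9531/10000
2 2 2341/2500
f(1y,2y) = ((9531/10000)/(2341/2500) − 1)/(1) = 167/9364 ≈ 1.7834%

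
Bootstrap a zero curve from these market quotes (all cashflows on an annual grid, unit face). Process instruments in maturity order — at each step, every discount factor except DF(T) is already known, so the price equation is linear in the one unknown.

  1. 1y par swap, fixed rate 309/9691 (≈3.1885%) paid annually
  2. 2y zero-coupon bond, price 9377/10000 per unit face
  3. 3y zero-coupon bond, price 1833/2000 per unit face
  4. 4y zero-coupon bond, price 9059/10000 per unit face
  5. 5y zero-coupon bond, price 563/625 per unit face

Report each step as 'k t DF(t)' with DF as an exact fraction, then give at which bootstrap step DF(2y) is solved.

step 1 [1y] swap r/1=309/9691: DF=(1 − 309/9691·(0))/(1+309/9691) = 9691/10000 ≈ 0.969100
step 2 [2y] zero: DF = P = 9377/10000 ≈ 0.937700
step 3 [3y] zero: DF = P = 1833/2000 ≈ 0.916500
step 4 [4y] zero: DF = P = 9059/10000 ≈ 0.905900
step 5 [5y] zero: DF = P = 563/625 ≈ 0.900800

1 1 9691/10000
2 2 9377/10000
3 3 1833/2000
4 4 9059/10000
5 5 563/625
DF(2y) is solved at step 2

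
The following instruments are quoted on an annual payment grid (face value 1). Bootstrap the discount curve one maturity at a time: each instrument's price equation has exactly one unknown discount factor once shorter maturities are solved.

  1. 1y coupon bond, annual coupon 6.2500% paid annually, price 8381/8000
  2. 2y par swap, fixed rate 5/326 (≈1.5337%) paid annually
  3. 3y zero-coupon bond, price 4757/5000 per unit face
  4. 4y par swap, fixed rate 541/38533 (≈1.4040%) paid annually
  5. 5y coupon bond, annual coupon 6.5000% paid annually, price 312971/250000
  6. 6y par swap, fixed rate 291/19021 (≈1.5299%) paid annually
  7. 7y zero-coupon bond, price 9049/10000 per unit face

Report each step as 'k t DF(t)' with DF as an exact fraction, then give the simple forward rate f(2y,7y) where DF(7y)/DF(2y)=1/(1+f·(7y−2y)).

step 1 [1y] bond c/1=1/16: DF=(8381/8000 − 1/16·(0))/(1+1/16) = 493/500 ≈ 0.986000
step 2 [2y] swap r/1=5/326: DF=(1 − 5/326·(0.986000))/(1+5/326) = 97/100 ≈ 0.970000
step 3 [3y] zero: DF = P = 4757/5000 ≈ 0.951400
step 4 [4y] swap r/1=541/38533: DF=(1 − 541/38533·(0.986000+0.970000+0.951400))/(1+541/38533) = 9459/10000 ≈ 0.945900
step 5 [5y] bond c/1=13/200: DF=(312971/250000 − 13/200·(0.986000+0.970000+0.951400+0.945900))/(1+13/200) = 9403/10000 ≈ 0.940300
step 6 [6y] swap r/1=291/19021: DF=(1 − 291/19021·(0.986000+0.970000+0.951400+0.945900+0.940300))/(1+291/19021) = 9127/10000 ≈ 0.912700
step 7 [7y] zero: DF = P = 9049/10000 ≈ 0.904900

1 1 493/500
2 2 97/100
3 3 4757/5000
4 4 9459/10000
5 5 9403/10000
6 6 9127/10000
7 7 9049/10000
f(2y,7y) = ((97/100)/(9049/10000) − 1)/(5) = 651/45245 ≈ 1.4388%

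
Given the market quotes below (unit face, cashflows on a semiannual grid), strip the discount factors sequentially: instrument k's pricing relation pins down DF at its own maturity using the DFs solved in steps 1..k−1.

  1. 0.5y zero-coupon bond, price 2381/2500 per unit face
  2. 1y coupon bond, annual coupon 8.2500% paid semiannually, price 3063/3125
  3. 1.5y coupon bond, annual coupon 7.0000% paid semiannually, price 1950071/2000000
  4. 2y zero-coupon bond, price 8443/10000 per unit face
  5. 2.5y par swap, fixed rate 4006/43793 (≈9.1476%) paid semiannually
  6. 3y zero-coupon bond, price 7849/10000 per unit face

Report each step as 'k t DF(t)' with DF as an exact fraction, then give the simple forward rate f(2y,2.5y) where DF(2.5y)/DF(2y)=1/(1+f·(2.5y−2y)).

step 1 [0.5y] zero: DF = P = 2381/2500 ≈ 0.952400
step 2 [1y] bond c/2=33/800: DF=(3063/3125 − 33/800·(0.952400))/(1+33/800) = 2259/2500 ≈ 0.903600
step 3 [1.5y] bond c/2=7/200: DF=(1950071/2000000 − 7/200·(0.952400+0.903600))/(1+7/200) = 8793/10000 ≈ 0.879300
step 4 [2y] zero: DF = P = 8443/10000 ≈ 0.844300
step 5 [2.5y] swap r/2=2003/43793: DF=(1 − 2003/43793·(0.952400+0.903600+0.879300+0.844300))/(1+2003/43793) = 7997/10000 ≈ 0.799700
step 6 [3y] zero: DF = P = 7849/10000 ≈ 0.784900

1 1/2 2381/2500
2 1 2259/2500
3 3/2 8793/10000
4 2 8443/10000
5 5/2 7997/10000
6 3 7849/10000
f(2y,2.5y) = ((8443/10000)/(7997/10000) − 1)/(1/2) = 892/7997 ≈ 11.1542%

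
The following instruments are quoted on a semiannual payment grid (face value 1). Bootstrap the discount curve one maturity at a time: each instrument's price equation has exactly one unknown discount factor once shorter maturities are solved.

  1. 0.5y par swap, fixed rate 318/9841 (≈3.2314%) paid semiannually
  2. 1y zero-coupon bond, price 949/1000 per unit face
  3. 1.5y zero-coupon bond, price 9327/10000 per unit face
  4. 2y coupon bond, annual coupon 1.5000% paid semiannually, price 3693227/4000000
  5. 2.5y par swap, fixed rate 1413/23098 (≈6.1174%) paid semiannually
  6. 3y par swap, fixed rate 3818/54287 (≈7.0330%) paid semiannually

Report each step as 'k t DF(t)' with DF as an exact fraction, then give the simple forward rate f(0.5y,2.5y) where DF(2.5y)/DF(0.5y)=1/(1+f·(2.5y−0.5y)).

1 1/2 9841/10000
2 1 949/1000
3 3/2 9327/10000
4 2 8951/10000
5 5/2 8587/10000
6 3 8091/10000
f(0.5y,2.5y) = ((9841/10000)/(8587/10000) − 1)/(2) = 627/8587 ≈ 7.3017%

step 1 [0.5y] swap r/2=159/9841: DF=(1 − 159/9841·(0))/(1+159/9841) = 9841/10000 ≈ 0.984100
step 2 [1y] zero: DF = P = 949/1000 ≈ 0.949000
step 3 [1.5y] zero: DF = P = 9327/10000 ≈ 0.932700
step 4 [2y] bond c/2=3/400: DF=(3693227/4000000 − 3/400·(0.984100+0.949000+0.932700))/(1+3/400) = 8951/10000 ≈ 0.895100
step 5 [2.5y] swap r/2=1413/46196: DF=(1 − 1413/46196·(0.984100+0.949000+0.932700+0.895100))/(1+1413/46196) = 8587/10000 ≈ 0.858700
step 6 [3y] swap r/2=1909/54287: DF=(1 − 1909/54287·(0.984100+0.949000+0.932700+0.895100+0.858700))/(1+1909/54287) = 8091/10000 ≈ 0.809100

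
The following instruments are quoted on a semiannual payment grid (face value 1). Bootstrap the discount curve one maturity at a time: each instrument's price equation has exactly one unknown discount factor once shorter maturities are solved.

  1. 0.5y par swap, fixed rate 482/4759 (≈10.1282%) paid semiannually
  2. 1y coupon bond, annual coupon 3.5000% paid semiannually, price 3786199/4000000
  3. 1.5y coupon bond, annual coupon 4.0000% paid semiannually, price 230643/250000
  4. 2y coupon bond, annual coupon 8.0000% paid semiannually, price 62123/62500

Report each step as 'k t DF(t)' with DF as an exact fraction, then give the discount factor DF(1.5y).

step 1 [0.5y] swap r/2=241/4759: DF=(1 − 241/4759·(0))/(1+241/4759) = 4759/5000 ≈ 0.951800
step 2 [1y] bond c/2=7/400: DF=(3786199/4000000 − 7/400·(0.951800))/(1+7/400) = 9139/10000 ≈ 0.913900
step 3 [1.5y] bond c/2=1/50: DF=(230643/250000 − 1/50·(0.951800+0.913900))/(1+1/50) = 8679/10000 ≈ 0.867900
step 4 [2y] bond c/2=1/25: DF=(62123/62500 − 1/25·(0.951800+0.913900+0.867900))/(1+1/25) = 4253/5000 ≈ 0.850600

1 1/2 4759/5000
2 1 9139/10000
3 3/2 8679/10000
4 2 4253/5000
DF(1.5y) = 8679/10000 ≈ 0.867900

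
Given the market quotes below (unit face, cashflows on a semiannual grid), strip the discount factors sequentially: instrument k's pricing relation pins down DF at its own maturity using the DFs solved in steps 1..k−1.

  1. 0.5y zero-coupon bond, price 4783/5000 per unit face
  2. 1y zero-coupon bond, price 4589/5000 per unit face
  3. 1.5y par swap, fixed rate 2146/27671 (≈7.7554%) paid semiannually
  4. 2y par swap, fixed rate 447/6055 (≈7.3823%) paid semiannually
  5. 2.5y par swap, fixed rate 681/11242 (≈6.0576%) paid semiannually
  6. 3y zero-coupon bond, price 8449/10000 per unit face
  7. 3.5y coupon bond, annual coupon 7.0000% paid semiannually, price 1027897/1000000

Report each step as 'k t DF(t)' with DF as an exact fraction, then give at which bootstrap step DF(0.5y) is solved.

1 1/2 4783/5000
2 1 4589/5000
3 3/2 8927/10000
4 2 8659/10000
5 5/2 4319/5000
6 3 8449/10000
7 7/2 13/16
DF(0.5y) is solved at step 1

step 1 [0.5y] zero: DF = P = 4783/5000 ≈ 0.956600
step 2 [1y] zero: DF = P = 4589/5000 ≈ 0.917800
step 3 [1.5y] swap r/2=1073/27671: DF=(1 − 1073/27671·(0.956600+0.917800))/(1+1073/27671) = 8927/10000 ≈ 0.892700
step 4 [2y] swap r/2=447/12110: DF=(1 − 447/12110·(0.956600+0.917800+0.892700))/(1+447/12110) = 8659/10000 ≈ 0.865900
step 5 [2.5y] swap r/2=681/22484: DF=(1 − 681/22484·(0.956600+0.917800+0.892700+0.865900))/(1+681/22484) = 4319/5000 ≈ 0.863800
step 6 [3y] zero: DF = P = 8449/10000 ≈ 0.844900
step 7 [3.5y] bond c/2=7/200: DF=(1027897/1000000 − 7/200·(0.956600+0.917800+0.892700+0.865900+0.863800+0.844900))/(1+7/200) = 13/16 ≈ 0.812500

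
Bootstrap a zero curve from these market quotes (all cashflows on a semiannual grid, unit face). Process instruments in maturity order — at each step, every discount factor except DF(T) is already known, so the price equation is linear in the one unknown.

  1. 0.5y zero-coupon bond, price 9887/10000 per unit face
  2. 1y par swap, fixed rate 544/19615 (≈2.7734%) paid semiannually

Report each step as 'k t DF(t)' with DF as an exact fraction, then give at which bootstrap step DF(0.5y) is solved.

step 1 [0.5y] zero: DF = P = 9887/10000 ≈ 0.988700
step 2 [1y] swap r/2=272/19615: DF=(1 − 272/19615·(0.988700))/(1+272/19615) = 608/625 ≈ 0.972800

1 1/2 9887/10000
2 1 608/625
DF(0.5y) is solved at step 1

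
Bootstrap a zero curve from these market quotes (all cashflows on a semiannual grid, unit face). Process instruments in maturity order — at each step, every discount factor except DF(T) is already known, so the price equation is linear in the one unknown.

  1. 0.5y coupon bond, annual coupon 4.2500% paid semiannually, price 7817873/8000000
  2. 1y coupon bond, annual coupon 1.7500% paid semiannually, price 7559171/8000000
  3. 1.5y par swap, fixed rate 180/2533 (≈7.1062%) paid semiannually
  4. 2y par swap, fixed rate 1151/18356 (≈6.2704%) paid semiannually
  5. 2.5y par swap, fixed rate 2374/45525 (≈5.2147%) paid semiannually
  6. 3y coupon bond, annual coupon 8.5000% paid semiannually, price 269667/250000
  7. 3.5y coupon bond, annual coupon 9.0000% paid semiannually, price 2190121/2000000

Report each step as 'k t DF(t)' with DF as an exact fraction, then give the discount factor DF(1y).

1 1/2 9569/10000
2 1 2321/2500
3 3/2 901/1000
4 2 8849/10000
5 5/2 8813/10000
6 3 8491/10000
7 7/2 8153/10000
DF(1y) = 2321/2500 ≈ 0.928400

step 1 [0.5y] bond c/2=17/800: DF=(7817873/8000000 − 17/800·(0))/(1+17/800) = 9569/10000 ≈ 0.956900
step 2 [1y] bond c/2=7/800: DF=(7559171/8000000 − 7/800·(0.956900))/(1+7/800) = 2321/2500 ≈ 0.928400
step 3 [1.5y] swap r/2=90/2533: DF=(1 − 90/2533·(0.956900+0.928400))/(1+90/2533) = 901/1000 ≈ 0.901000
step 4 [2y] swap r/2=1151/36712: DF=(1 − 1151/36712·(0.956900+0.928400+0.901000))/(1+1151/36712) = 8849/10000 ≈ 0.884900
step 5 [2.5y] swap r/2=1187/45525: DF=(1 − 1187/45525·(0.956900+0.928400+0.901000+0.884900))/(1+1187/45525) = 8813/10000 ≈ 0.881300
step 6 [3y] bond c/2=17/400: DF=(269667/250000 − 17/400·(0.956900+0.928400+0.901000+0.884900+0.881300))/(1+17/400) = 8491/10000 ≈ 0.849100
step 7 [3.5y] bond c/2=9/200: DF=(2190121/2000000 − 9/200·(0.956900+0.928400+0.901000+0.884900+0.881300+0.849100))/(1+9/200) = 8153/10000 ≈ 0.815300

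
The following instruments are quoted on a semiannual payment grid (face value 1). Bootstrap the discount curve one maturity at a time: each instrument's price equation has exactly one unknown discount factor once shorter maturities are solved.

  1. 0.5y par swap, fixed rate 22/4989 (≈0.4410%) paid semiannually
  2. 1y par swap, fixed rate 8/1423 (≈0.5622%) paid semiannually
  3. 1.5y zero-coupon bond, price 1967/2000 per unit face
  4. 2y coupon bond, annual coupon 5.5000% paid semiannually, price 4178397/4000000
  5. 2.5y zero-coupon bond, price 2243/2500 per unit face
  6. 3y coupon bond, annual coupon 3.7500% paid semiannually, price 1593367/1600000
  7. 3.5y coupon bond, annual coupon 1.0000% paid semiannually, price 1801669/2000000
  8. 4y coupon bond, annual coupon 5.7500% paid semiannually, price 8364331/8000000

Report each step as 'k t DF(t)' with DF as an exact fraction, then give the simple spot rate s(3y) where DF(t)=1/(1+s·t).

step 1 [0.5y] swap r/2=11/4989: DF=(1 − 11/4989·(0))/(1+11/4989) = 4989/5000 ≈ 0.997800
step 2 [1y] swap r/2=4/1423: DF=(1 − 4/1423·(0.997800))/(1+4/1423) = 1243/1250 ≈ 0.994400
step 3 [1.5y] zero: DF = P = 1967/2000 ≈ 0.983500
step 4 [2y] bond c/2=11/400: DF=(4178397/4000000 − 11/400·(0.997800+0.994400+0.983500))/(1+11/400) = 937/1000 ≈ 0.937000
step 5 [2.5y] zero: DF = P = 2243/2500 ≈ 0.897200
step 6 [3y] bond c/2=3/160: DF=(1593367/1600000 − 3/160·(0.997800+0.994400+0.983500+0.937000+0.897200))/(1+3/160) = 889/1000 ≈ 0.889000
step 7 [3.5y] bond c/2=1/200: DF=(1801669/2000000 − 1/200·(0.997800+0.994400+0.983500+0.937000+0.897200+0.889000))/(1+1/200) = 217/250 ≈ 0.868000
step 8 [4y] bond c/2=23/800: DF=(8364331/8000000 − 23/800·(0.997800+0.994400+0.983500+0.937000+0.897200+0.889000+0.868000))/(1+23/800) = 1041/1250 ≈ 0.832800

1 1/2 4989/5000
2 1 1243/1250
3 3/2 1967/2000
4 2 937/1000
5 5/2 2243/2500
6 3 889/1000
7 7/2 217/250
8 4 1041/1250
s(3y) = (1/(889/1000) − 1)/(3) = 37/889 ≈ 4.1620%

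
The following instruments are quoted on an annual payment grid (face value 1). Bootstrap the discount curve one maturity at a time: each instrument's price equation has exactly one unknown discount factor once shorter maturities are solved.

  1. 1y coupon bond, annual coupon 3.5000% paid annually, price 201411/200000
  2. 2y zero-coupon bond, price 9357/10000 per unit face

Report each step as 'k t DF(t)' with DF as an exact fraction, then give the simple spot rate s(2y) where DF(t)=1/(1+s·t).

step 1 [1y] bond c/1=7/200: DF=(201411/200000 − 7/200·(0))/(1+7/200) = 973/1000 ≈ 0.973000
step 2 [2y] zero: DF = P = 9357/10000 ≈ 0.935700

1 1 973/1000
2 2 9357/10000
s(2y) = (1/(9357/10000) − 1)/(2) = 643/18714 ≈ 3.4359%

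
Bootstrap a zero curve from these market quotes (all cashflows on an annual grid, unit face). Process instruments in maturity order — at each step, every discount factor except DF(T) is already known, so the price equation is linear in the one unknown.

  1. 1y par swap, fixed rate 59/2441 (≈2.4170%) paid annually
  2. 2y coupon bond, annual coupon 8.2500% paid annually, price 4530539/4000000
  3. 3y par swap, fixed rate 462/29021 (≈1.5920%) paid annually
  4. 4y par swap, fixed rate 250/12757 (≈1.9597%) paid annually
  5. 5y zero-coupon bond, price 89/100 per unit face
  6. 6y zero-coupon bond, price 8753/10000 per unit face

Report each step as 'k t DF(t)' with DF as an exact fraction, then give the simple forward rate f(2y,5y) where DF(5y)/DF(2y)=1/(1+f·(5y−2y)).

step 1 [1y] swap r/1=59/2441: DF=(1 − 59/2441·(0))/(1+59/2441) = 2441/2500 ≈ 0.976400
step 2 [2y] bond c/1=33/400: DF=(4530539/4000000 − 33/400·(0.976400))/(1+33/400) = 9719/10000 ≈ 0.971900
step 3 [3y] swap r/1=462/29021: DF=(1 − 462/29021·(0.976400+0.971900))/(1+462/29021) = 4769/5000 ≈ 0.953800
step 4 [4y] swap r/1=250/12757: DF=(1 − 250/12757·(0.976400+0.971900+0.953800))/(1+250/12757) = 37/40 ≈ 0.925000
step 5 [5y] zero: DF = P = 89/100 ≈ 0.890000
step 6 [6y] zero: DF = P = 8753/10000 ≈ 0.875300

1 1 2441/2500
2 2 9719/10000
3 3 4769/5000
4 4 37/40
5 5 89/100
6 6 8753/10000
f(2y,5y) = ((9719/10000)/(89/100) − 1)/(3) = 273/8900 ≈ 3.0674%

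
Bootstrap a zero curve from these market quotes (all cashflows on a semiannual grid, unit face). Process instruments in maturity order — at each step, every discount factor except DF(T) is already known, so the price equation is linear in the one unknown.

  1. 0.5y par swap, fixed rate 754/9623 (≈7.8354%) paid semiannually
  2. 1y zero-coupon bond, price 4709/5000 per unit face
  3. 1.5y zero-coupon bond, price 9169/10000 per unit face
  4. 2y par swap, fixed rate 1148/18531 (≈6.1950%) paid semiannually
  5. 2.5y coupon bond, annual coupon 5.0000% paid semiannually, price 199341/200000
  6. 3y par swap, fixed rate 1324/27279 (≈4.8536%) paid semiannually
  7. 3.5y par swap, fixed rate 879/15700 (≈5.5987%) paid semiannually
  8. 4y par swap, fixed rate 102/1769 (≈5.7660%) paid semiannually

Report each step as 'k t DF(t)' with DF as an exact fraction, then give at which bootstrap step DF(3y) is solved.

1 1/2 9623/10000
2 1 4709/5000
3 3/2 9169/10000
4 2 2213/2500
5 5/2 441/500
6 3 2169/2500
7 7/2 4121/5000
8 4 199/250
DF(3y) is solved at step 6

step 1 [0.5y] swap r/2=377/9623: DF=(1 − 377/9623·(0))/(1+377/9623) = 9623/10000 ≈ 0.962300
step 2 [1y] zero: DF = P = 4709/5000 ≈ 0.941800
step 3 [1.5y] zero: DF = P = 9169/10000 ≈ 0.916900
step 4 [2y] swap r/2=574/18531: DF=(1 − 574/18531·(0.962300+0.941800+0.916900))/(1+574/18531) = 2213/2500 ≈ 0.885200
step 5 [2.5y] bond c/2=1/40: DF=(199341/200000 − 1/40·(0.962300+0.941800+0.916900+0.885200))/(1+1/40) = 441/500 ≈ 0.882000
step 6 [3y] swap r/2=662/27279: DF=(1 − 662/27279·(0.962300+0.941800+0.916900+0.885200+0.882000))/(1+662/27279) = 2169/2500 ≈ 0.867600
step 7 [3.5y] swap r/2=879/31400: DF=(1 − 879/31400·(0.962300+0.941800+0.916900+0.885200+0.882000+0.867600))/(1+879/31400) = 4121/5000 ≈ 0.824200
step 8 [4y] swap r/2=51/1769: DF=(1 − 51/1769·(0.962300+0.941800+0.916900+0.885200+0.882000+0.867600+0.824200))/(1+51/1769) = 199/250 ≈ 0.796000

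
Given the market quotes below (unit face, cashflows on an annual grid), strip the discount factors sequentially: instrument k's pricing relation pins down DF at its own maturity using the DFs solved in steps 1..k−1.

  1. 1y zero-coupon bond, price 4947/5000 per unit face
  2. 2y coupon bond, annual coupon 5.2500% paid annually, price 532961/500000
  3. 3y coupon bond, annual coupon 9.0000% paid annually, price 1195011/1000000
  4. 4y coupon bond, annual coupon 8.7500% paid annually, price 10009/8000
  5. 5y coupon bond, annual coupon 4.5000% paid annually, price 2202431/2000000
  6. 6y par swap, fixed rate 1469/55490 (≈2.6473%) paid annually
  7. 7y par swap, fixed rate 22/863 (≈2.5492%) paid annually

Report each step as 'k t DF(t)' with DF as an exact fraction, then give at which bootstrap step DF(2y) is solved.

step 1 [1y] zero: DF = P = 4947/5000 ≈ 0.989400
step 2 [2y] bond c/1=21/400: DF=(532961/500000 − 21/400·(0.989400))/(1+21/400) = 4817/5000 ≈ 0.963400
step 3 [3y] bond c/1=9/100: DF=(1195011/1000000 − 9/100·(0.989400+0.963400))/(1+9/100) = 9351/10000 ≈ 0.935100
step 4 [4y] bond c/1=7/80: DF=(10009/8000 − 7/80·(0.989400+0.963400+0.935100))/(1+7/80) = 9181/10000 ≈ 0.918100
step 5 [5y] bond c/1=9/200: DF=(2202431/2000000 − 9/200·(0.989400+0.963400+0.935100+0.918100))/(1+9/200) = 8899/10000 ≈ 0.889900
step 6 [6y] swap r/1=1469/55490: DF=(1 − 1469/55490·(0.989400+0.963400+0.935100+0.918100+0.889900))/(1+1469/55490) = 8531/10000 ≈ 0.853100
step 7 [7y] swap r/1=22/863: DF=(1 − 22/863·(0.989400+0.963400+0.935100+0.918100+0.889900+0.853100))/(1+22/863) = 2093/2500 ≈ 0.837200

1 1 4947/5000
2 2 4817/5000
3 3 9351/10000
4 4 9181/10000
5 5 8899/10000
6 6 8531/10000
7 7 2093/2500
DF(2y) is solved at step 2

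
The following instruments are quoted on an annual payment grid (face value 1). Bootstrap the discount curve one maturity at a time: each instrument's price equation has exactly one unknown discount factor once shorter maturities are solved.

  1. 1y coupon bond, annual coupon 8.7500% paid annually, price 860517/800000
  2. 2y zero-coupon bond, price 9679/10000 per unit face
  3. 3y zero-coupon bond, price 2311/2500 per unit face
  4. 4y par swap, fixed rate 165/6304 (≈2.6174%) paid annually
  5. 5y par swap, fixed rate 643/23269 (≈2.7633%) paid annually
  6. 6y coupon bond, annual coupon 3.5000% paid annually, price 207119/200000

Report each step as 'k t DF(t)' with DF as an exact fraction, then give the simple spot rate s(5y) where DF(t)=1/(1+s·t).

1 1 9891/10000
2 2 9679/10000
3 3 2311/2500
4 4 901/1000
5 5 4357/5000
6 6 527/625
s(5y) = (1/(4357/5000) − 1)/(5) = 643/21785 ≈ 2.9516%

step 1 [1y] bond c/1=7/80: DF=(860517/800000 − 7/80·(0))/(1+7/80) = 9891/10000 ≈ 0.989100
step 2 [2y] zero: DF = P = 9679/10000 ≈ 0.967900
step 3 [3y] zero: DF = P = 2311/2500 ≈ 0.924400
step 4 [4y] swap r/1=165/6304: DF=(1 − 165/6304·(0.989100+0.967900+0.924400))/(1+165/6304) = 901/1000 ≈ 0.901000
step 5 [5y] swap r/1=643/23269: DF=(1 − 643/23269·(0.989100+0.967900+0.924400+0.901000))/(1+643/23269) = 4357/5000 ≈ 0.871400
step 6 [6y] bond c/1=7/200: DF=(207119/200000 − 7/200·(0.989100+0.967900+0.924400+0.901000+0.871400))/(1+7/200) = 527/625 ≈ 0.843200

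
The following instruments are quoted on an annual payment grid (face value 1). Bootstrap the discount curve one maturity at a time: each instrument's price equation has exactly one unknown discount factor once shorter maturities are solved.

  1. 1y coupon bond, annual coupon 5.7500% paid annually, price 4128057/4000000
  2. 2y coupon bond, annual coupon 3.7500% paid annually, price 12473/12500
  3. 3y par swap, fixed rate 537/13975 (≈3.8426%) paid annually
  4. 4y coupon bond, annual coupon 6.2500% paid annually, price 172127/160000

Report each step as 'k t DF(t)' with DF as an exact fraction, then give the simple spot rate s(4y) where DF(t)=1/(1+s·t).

1 1 9759/10000
2 2 1853/2000
3 3 4463/5000
4 4 8481/10000
s(4y) = (1/(8481/10000) − 1)/(4) = 1519/33924 ≈ 4.4777%

step 1 [1y] bond c/1=23/400: DF=(4128057/4000000 − 23/400·(0))/(1+23/400) = 9759/10000 ≈ 0.975900
step 2 [2y] bond c/1=3/80: DF=(12473/12500 − 3/80·(0.975900))/(1+3/80) = 1853/2000 ≈ 0.926500
step 3 [3y] swap r/1=537/13975: DF=(1 − 537/13975·(0.975900+0.926500))/(1+537/13975) = 4463/5000 ≈ 0.892600
step 4 [4y] bond c/1=1/16: DF=(172127/160000 − 1/16·(0.975900+0.926500+0.892600))/(1+1/16) = 8481/10000 ≈ 0.848100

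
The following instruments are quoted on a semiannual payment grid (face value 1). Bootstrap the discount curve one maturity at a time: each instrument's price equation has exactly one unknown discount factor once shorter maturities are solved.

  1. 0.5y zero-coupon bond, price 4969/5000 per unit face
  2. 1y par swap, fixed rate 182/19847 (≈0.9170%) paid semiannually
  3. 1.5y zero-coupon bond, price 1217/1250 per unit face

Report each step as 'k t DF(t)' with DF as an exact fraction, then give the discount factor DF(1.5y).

step 1 [0.5y] zero: DF = P = 4969/5000 ≈ 0.993800
step 2 [1y] swap r/2=91/19847: DF=(1 − 91/19847·(0.993800))/(1+91/19847) = 9909/10000 ≈ 0.990900
step 3 [1.5y] zero: DF = P = 1217/1250 ≈ 0.973600

1 1/2 4969/5000
2 1 9909/10000
3 3/2 1217/1250
DF(1.5y) = 1217/1250 ≈ 0.973600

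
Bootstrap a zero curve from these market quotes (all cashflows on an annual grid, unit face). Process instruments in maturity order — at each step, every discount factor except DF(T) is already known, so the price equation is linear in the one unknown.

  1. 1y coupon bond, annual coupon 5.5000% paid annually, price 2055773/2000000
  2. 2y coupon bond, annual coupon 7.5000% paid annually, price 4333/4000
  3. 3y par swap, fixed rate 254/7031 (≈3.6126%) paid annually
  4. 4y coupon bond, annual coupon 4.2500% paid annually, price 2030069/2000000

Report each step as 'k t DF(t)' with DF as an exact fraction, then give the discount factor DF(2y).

1 1 9743/10000
2 2 9397/10000
3 3 1123/1250
4 4 859/1000
DF(2y) = 9397/10000 ≈ 0.939700

step 1 [1y] bond c/1=11/200: DF=(2055773/2000000 − 11/200·(0))/(1+11/200) = 9743/10000 ≈ 0.974300
step 2 [2y] bond c/1=3/40: DF=(4333/4000 − 3/40·(0.974300))/(1+3/40) = 9397/10000 ≈ 0.939700
step 3 [3y] swap r/1=254/7031: DF=(1 − 254/7031·(0.974300+0.939700))/(1+254/7031) = 1123/1250 ≈ 0.898400
step 4 [4y] bond c/1=17/400: DF=(2030069/2000000 − 17/400·(0.974300+0.939700+0.898400))/(1+17/400) = 859/1000 ≈ 0.859000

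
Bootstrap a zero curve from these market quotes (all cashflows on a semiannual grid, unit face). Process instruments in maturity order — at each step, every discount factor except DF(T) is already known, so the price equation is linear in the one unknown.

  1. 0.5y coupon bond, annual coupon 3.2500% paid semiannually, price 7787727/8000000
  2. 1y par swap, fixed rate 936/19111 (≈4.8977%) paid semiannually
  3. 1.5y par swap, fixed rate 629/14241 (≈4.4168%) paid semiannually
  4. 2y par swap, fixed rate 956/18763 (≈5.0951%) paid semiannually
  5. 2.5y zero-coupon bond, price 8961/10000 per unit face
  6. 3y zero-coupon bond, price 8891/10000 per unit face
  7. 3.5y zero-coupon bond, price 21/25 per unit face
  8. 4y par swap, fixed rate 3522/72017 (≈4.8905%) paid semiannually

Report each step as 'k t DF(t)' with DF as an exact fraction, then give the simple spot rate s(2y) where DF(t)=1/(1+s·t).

1 1/2 9579/10000
2 1 2383/2500
3 3/2 9371/10000
4 2 2261/2500
5 5/2 8961/10000
6 3 8891/10000
7 7/2 21/25
8 4 8239/10000
s(2y) = (1/(2261/2500) − 1)/(2) = 239/4522 ≈ 5.2853%

step 1 [0.5y] bond c/2=13/800: DF=(7787727/8000000 − 13/800·(0))/(1+13/800) = 9579/10000 ≈ 0.957900
step 2 [1y] swap r/2=468/19111: DF=(1 − 468/19111·(0.957900))/(1+468/19111) = 2383/2500 ≈ 0.953200
step 3 [1.5y] swap r/2=629/28482: DF=(1 − 629/28482·(0.957900+0.953200))/(1+629/28482) = 9371/10000 ≈ 0.937100
step 4 [2y] swap r/2=478/18763: DF=(1 − 478/18763·(0.957900+0.953200+0.937100))/(1+478/18763) = 2261/2500 ≈ 0.904400
step 5 [2.5y] zero: DF = P = 8961/10000 ≈ 0.896100
step 6 [3y] zero: DF = P = 8891/10000 ≈ 0.889100
step 7 [3.5y] zero: DF = P = 21/25 ≈ 0.840000
step 8 [4y] swap r/2=1761/72017: DF=(1 − 1761/72017·(0.957900+0.953200+0.937100+0.904400+0.896100+0.889100+0.840000))/(1+1761/72017) = 8239/10000 ≈ 0.823900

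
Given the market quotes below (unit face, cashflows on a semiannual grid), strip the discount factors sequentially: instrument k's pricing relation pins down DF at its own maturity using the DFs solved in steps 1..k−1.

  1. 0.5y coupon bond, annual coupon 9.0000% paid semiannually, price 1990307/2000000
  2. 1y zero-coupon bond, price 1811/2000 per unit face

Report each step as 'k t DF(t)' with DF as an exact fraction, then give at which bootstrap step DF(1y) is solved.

step 1 [0.5y] bond c/2=9/200: DF=(1990307/2000000 − 9/200·(0))/(1+9/200) = 9523/10000 ≈ 0.952300
step 2 [1y] zero: DF = P = 1811/2000 ≈ 0.905500

1 1/2 9523/10000
2 1 1811/2000
DF(1y) is solved at step 2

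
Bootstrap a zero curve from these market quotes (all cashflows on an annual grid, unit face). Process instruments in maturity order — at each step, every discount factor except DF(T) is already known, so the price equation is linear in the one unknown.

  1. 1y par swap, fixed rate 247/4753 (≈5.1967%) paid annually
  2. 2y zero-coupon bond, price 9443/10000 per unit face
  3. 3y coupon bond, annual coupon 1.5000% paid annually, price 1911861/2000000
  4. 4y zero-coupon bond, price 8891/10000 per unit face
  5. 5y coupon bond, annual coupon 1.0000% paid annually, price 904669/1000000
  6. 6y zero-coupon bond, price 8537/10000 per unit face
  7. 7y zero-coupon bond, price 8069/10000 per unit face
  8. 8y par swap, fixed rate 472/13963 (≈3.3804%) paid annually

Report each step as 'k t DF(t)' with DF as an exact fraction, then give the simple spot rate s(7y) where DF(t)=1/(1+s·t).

step 1 [1y] swap r/1=247/4753: DF=(1 − 247/4753·(0))/(1+247/4753) = 4753/5000 ≈ 0.950600
step 2 [2y] zero: DF = P = 9443/10000 ≈ 0.944300
step 3 [3y] bond c/1=3/200: DF=(1911861/2000000 − 3/200·(0.950600+0.944300))/(1+3/200) = 4569/5000 ≈ 0.913800
step 4 [4y] zero: DF = P = 8891/10000 ≈ 0.889100
step 5 [5y] bond c/1=1/100: DF=(904669/1000000 − 1/100·(0.950600+0.944300+0.913800+0.889100))/(1+1/100) = 8591/10000 ≈ 0.859100
step 6 [6y] zero: DF = P = 8537/10000 ≈ 0.853700
step 7 [7y] zero: DF = P = 8069/10000 ≈ 0.806900
step 8 [8y] swap r/1=472/13963: DF=(1 − 472/13963·(0.950600+0.944300+0.913800+0.889100+0.859100+0.853700+0.806900))/(1+472/13963) = 191/250 ≈ 0.764000

1 1 4753/5000
2 2 9443/10000
3 3 4569/5000
4 4 8891/10000
5 5 8591/10000
6 6 8537/10000
7 7 8069/10000
8 8 191/250
s(7y) = (1/(8069/10000) − 1)/(7) = 1931/56483 ≈ 3.4187%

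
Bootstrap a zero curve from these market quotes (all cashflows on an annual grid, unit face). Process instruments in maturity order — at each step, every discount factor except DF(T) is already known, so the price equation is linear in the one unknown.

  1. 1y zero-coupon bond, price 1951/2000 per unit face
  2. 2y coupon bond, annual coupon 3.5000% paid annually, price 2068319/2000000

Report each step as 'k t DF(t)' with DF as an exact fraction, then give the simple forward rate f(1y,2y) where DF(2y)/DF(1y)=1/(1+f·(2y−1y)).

1 1 1951/2000
2 2 4831/5000
f(1y,2y) = ((1951/2000)/(4831/5000) − 1)/(1) = 93/9662 ≈ 0.9625%

step 1 [1y] zero: DF = P = 1951/2000 ≈ 0.975500
step 2 [2y] bond c/1=7/200: DF=(2068319/2000000 − 7/200·(0.975500))/(1+7/200) = 4831/5000 ≈ 0.966200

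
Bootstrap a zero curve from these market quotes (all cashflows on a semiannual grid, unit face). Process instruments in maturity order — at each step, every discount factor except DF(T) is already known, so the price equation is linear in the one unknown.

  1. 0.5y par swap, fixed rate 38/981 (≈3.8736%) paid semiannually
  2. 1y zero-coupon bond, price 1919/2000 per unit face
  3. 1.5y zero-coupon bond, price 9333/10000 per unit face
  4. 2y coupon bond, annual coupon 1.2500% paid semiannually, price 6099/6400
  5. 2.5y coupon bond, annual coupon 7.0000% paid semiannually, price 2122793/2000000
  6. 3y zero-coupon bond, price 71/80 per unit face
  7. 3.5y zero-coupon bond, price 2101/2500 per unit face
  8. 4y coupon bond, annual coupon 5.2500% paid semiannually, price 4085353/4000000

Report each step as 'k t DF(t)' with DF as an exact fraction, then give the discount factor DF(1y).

step 1 [0.5y] swap r/2=19/981: DF=(1 − 19/981·(0))/(1+19/981) = 981/1000 ≈ 0.981000
step 2 [1y] zero: DF = P = 1919/2000 ≈ 0.959500
step 3 [1.5y] zero: DF = P = 9333/10000 ≈ 0.933300
step 4 [2y] bond c/2=1/160: DF=(6099/6400 − 1/160·(0.981000+0.959500+0.933300))/(1+1/160) = 2323/2500 ≈ 0.929200
step 5 [2.5y] bond c/2=7/200: DF=(2122793/2000000 − 7/200·(0.981000+0.959500+0.933300+0.929200))/(1+7/200) = 8969/10000 ≈ 0.896900
step 6 [3y] zero: DF = P = 71/80 ≈ 0.887500
step 7 [3.5y] zero: DF = P = 2101/2500 ≈ 0.840400
step 8 [4y] bond c/2=21/800: DF=(4085353/4000000 − 21/800·(0.981000+0.959500+0.933300+0.929200+0.896900+0.887500+0.840400))/(1+21/800) = 2077/2500 ≈ 0.830800

1 1/2 981/1000
2 1 1919/2000
3 3/2 9333/10000
4 2 2323/2500
5 5/2 8969/10000
6 3 71/80
7 7/2 2101/2500
8 4 2077/2500
DF(1y) = 1919/2000 ≈ 0.959500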